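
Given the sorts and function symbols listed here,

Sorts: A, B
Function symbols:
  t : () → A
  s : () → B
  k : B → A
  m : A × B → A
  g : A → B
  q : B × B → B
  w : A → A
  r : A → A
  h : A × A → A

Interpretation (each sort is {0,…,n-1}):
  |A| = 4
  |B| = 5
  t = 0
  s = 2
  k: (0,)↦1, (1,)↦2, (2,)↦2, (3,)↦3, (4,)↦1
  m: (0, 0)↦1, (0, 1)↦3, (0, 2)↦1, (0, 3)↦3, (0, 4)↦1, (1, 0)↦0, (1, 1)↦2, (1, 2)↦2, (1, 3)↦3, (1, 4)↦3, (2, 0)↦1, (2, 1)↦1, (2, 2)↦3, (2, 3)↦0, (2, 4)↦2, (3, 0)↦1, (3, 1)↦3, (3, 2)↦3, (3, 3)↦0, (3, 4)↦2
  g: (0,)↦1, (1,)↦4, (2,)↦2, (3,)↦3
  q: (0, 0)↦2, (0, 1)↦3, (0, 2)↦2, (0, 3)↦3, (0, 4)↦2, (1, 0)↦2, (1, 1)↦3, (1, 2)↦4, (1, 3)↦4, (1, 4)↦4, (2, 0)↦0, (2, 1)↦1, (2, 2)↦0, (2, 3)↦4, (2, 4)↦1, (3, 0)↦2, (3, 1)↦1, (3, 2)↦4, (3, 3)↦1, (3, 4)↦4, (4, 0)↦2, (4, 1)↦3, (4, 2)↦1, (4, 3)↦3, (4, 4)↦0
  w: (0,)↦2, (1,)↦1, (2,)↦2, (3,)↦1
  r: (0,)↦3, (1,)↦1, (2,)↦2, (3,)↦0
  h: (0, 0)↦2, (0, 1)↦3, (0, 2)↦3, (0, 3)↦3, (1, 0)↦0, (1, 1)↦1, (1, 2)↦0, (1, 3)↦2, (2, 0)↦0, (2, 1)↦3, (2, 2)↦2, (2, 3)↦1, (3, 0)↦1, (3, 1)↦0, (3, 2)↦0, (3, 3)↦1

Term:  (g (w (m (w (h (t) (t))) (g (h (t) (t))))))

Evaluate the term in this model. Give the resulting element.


  t = 0
  t = 0
  (h (t) (t)) = h(0, 0) = 2
  (w (h (t) (t))) = w(2,) = 2
  t = 0
  t = 0
  (h (t) (t)) = h(0, 0) = 2
  (g (h (t) (t))) = g(2,) = 2
  (m (w (h (t) (t))) (g (h (t) (t)))) = m(2, 2) = 3
  (w (m (w (h (t) (t))) (g (h (t) (t))))) = w(3,) = 1
  (g (w (m (w (h (t) (t))) (g (h (t) (t)))))) = g(1,) = 4

value = 4


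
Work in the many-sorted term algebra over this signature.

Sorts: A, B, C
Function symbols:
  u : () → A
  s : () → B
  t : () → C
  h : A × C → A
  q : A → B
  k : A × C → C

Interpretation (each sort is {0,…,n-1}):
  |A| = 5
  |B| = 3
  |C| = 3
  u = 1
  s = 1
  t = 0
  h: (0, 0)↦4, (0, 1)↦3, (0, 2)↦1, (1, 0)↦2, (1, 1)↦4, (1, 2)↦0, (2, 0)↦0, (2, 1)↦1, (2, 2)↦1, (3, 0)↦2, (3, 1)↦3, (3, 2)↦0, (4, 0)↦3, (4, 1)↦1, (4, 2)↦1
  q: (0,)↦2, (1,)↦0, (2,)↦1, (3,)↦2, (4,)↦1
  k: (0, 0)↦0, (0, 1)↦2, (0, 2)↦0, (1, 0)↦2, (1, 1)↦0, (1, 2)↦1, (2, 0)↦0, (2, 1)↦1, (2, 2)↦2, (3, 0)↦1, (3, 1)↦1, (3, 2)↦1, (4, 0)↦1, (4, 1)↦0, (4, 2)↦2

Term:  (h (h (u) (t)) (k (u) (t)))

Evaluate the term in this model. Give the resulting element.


  u = 1
  t = 0
  (h (u) (t)) = h(1, 0) = 2
  u = 1
  t = 0
  (k (u) (t)) = k(1, 0) = 2
  (h (h (u) (t)) (k (u) (t))) = h(2, 2) = 1

value = 1


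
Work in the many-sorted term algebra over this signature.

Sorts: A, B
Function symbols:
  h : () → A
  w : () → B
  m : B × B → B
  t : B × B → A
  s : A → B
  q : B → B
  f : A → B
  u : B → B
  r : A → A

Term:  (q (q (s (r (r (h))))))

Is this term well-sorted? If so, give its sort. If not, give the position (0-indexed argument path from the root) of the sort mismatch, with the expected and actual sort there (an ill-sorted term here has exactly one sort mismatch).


well-sorted; sort = B

          (h) : A
        (r (h)) : A
      (r (r (h))) : A
    (s (r (r (h)))) : B
  (q (s (r (r (h))))) : B
(q (q (s (r (r (h)))))) : B


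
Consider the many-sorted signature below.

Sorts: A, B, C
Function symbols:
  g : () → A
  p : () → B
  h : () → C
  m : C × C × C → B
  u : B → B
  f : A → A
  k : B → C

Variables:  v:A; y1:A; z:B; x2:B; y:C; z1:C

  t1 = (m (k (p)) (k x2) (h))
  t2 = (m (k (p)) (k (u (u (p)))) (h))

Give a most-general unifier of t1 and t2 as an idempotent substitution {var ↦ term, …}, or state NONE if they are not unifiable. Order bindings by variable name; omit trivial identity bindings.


{x2 ↦ (u (u (p)))}


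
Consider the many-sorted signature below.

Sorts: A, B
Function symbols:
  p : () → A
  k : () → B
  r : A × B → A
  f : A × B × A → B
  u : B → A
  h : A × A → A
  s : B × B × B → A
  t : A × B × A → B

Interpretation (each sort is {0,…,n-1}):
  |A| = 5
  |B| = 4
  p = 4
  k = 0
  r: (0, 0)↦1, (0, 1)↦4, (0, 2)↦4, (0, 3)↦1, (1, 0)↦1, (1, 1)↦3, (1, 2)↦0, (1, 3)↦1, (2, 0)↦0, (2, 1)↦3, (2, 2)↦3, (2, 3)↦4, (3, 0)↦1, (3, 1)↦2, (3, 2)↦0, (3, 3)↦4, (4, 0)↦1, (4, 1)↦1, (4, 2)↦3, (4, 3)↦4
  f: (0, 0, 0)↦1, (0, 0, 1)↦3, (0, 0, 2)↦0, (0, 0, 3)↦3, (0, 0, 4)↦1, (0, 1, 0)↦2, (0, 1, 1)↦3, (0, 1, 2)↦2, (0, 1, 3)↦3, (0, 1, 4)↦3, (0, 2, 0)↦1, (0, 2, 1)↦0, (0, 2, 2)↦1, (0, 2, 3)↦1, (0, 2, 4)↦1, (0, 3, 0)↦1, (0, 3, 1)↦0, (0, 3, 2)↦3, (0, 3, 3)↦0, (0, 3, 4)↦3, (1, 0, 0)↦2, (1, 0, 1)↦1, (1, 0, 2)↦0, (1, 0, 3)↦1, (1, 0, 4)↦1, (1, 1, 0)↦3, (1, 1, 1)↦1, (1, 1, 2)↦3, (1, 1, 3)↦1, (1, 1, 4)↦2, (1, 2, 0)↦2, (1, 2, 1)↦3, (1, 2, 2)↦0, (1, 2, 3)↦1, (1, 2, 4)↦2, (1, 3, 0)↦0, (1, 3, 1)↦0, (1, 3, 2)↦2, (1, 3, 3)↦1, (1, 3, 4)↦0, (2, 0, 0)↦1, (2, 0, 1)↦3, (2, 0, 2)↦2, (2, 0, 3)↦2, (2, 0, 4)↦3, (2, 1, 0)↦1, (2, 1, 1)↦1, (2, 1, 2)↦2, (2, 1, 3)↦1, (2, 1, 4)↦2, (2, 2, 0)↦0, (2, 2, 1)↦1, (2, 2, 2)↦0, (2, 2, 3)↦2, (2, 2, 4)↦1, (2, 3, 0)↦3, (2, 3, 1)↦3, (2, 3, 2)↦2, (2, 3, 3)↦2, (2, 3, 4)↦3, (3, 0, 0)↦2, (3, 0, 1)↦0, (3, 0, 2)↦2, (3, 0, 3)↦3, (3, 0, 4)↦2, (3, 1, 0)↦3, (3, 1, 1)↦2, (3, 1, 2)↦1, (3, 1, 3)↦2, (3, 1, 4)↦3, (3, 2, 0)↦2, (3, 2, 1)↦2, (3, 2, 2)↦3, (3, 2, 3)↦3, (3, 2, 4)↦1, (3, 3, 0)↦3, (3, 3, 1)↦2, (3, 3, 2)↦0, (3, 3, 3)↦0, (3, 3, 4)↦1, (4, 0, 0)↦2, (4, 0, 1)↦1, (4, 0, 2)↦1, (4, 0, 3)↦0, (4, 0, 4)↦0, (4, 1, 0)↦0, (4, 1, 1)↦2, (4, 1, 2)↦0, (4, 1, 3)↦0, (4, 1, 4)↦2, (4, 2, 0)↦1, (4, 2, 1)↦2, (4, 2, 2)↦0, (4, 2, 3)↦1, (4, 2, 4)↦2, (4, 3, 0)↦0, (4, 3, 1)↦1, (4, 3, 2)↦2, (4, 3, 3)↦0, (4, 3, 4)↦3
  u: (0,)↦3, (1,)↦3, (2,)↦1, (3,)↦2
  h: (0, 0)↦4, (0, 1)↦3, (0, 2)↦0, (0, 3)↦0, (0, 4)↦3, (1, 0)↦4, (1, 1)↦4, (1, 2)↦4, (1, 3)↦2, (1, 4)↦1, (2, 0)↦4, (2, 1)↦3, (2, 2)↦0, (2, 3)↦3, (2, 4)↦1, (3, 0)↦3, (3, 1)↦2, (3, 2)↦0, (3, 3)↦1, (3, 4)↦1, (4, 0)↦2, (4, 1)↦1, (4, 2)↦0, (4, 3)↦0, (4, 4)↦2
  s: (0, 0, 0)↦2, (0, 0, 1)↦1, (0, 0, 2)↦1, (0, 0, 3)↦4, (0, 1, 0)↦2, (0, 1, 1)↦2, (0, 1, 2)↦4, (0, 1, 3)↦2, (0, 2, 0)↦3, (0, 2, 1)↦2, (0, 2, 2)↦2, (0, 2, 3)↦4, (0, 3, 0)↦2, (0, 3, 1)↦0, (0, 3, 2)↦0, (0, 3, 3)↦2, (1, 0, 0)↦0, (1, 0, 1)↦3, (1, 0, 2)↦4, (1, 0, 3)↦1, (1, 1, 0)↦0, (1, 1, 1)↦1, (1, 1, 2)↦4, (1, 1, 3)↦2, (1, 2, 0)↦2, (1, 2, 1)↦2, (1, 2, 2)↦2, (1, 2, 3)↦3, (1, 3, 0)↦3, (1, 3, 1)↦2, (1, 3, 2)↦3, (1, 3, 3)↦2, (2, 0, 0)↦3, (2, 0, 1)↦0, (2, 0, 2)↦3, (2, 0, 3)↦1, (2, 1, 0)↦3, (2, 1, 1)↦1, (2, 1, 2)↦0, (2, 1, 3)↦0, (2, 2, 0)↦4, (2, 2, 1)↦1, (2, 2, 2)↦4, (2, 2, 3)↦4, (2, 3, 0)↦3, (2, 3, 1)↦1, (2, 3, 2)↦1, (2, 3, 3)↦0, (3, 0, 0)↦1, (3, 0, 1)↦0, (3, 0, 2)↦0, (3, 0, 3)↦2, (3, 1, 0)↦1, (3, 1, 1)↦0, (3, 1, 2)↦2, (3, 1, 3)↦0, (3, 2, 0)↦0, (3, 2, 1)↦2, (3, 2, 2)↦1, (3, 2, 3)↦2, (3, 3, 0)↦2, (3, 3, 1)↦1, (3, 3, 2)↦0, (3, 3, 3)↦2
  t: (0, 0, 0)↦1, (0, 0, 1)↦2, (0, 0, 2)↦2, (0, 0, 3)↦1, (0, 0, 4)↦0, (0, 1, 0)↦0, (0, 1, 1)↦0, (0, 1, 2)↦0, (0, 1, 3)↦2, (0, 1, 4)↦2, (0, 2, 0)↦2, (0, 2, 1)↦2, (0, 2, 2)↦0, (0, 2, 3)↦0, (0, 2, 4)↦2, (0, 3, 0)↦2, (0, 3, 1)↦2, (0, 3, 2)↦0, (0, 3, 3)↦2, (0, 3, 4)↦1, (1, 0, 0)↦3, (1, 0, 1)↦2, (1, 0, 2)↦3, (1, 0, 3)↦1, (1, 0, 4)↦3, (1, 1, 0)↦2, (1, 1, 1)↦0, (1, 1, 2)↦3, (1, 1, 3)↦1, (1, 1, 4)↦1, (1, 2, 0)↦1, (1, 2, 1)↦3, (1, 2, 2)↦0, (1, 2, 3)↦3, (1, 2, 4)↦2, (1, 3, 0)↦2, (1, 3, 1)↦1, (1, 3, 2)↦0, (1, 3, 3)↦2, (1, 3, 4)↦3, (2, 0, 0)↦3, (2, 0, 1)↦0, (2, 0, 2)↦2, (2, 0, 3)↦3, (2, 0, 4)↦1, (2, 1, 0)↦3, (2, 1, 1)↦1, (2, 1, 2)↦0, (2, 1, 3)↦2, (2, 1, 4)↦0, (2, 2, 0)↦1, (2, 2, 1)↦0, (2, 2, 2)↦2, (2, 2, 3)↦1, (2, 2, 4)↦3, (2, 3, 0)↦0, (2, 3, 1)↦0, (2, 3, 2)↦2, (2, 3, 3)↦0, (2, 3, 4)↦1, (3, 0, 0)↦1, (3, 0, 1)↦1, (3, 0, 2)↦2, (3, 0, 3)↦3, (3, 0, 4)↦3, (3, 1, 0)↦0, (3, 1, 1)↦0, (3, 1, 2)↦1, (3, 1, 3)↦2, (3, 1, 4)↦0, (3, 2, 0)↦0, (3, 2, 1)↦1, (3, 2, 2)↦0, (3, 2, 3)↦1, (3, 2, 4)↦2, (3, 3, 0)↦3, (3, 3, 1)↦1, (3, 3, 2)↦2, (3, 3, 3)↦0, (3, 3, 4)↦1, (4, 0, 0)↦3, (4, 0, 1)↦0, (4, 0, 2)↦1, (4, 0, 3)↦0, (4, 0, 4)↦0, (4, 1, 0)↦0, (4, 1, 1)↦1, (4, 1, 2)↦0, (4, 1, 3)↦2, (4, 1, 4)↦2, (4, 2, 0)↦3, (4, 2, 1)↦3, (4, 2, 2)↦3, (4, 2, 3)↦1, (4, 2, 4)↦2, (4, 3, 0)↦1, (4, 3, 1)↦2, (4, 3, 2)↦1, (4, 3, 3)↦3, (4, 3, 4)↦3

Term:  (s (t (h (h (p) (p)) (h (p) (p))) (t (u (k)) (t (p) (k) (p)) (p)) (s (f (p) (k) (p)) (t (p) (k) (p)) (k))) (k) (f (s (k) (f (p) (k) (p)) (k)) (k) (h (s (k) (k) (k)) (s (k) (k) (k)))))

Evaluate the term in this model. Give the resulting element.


  p = 4
  p = 4
  (h (p) (p)) = h(4, 4) = 2
  p = 4
  p = 4
  (h (p) (p)) = h(4, 4) = 2
  (h (h (p) (p)) (h (p) (p))) = h(2, 2) = 0
  k = 0
  (u (k)) = u(0,) = 3
  p = 4
  k = 0
  p = 4
  (t (p) (k) (p)) = t(4, 0, 4) = 0
  p = 4
  (t (u (k)) (t (p) (k) (p)) (p)) = t(3, 0, 4) = 3
  p = 4
  k = 0
  p = 4
  (f (p) (k) (p)) = f(4, 0, 4) = 0
  p = 4
  k = 0
  p = 4
  (t (p) (k) (p)) = t(4, 0, 4) = 0
  k = 0
  (s (f (p) (k) (p)) (t (p) (k) (p)) (k)) = s(0, 0, 0) = 2
  (t (h (h (p) (p)) (h (p) (p))) (t (u (k)) (t (p) (k) (p)) (p)) (s (f (p) (k) (p)) (t (p) (k) (p)) (k))) = t(0, 3, 2) = 0
  k = 0
  k = 0
  p = 4
  k = 0
  p = 4
  (f (p) (k) (p)) = f(4, 0, 4) = 0
  k = 0
  (s (k) (f (p) (k) (p)) (k)) = s(0, 0, 0) = 2
  k = 0
  k = 0
  k = 0
  k = 0
  (s (k) (k) (k)) = s(0, 0, 0) = 2
  k = 0
  k = 0
  k = 0
  (s (k) (k) (k)) = s(0, 0, 0) = 2
  (h (s (k) (k) (k)) (s (k) (k) (k))) = h(2, 2) = 0
  (f (s (k) (f (p) (k) (p)) (k)) (k) (h (s (k) (k) (k)) (s (k) (k) (k)))) = f(2, 0, 0) = 1
  (s (t (h (h (p) (p)) (h (p) (p))) (t (u (k)) (t (p) (k) (p)) (p)) (s (f (p) (k) (p)) (t (p) (k) (p)) (k))) (k) (f (s (k) (f (p) (k) (p)) (k)) (k) (h (s (k) (k) (k)) (s (k) (k) (k))))) = s(0, 0, 1) = 1

value = 1


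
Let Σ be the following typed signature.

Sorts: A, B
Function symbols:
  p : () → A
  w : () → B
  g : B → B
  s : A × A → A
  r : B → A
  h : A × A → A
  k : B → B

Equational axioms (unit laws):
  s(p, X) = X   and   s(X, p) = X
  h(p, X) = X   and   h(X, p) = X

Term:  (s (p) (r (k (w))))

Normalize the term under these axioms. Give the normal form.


1. (s (p) (r (k (w))))  →  (r (k (w)))

normal form = (r (k (w)))


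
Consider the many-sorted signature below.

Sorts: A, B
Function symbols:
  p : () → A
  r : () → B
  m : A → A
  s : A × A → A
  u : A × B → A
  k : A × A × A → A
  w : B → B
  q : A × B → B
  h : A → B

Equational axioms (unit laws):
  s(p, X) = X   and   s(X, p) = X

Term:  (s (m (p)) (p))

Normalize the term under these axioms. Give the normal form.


normal form = (m (p))

1. (s (m (p)) (p))  →  (m (p))


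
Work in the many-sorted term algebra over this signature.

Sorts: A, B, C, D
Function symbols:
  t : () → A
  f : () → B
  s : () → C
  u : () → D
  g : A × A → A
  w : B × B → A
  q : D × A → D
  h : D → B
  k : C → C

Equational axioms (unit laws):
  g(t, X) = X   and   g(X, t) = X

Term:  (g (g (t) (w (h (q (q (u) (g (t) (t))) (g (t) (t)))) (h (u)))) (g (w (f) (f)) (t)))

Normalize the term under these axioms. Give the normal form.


normal form = (g (w (h (q (q (u) (t)) (t))) (h (u))) (w (f) (f)))

1. (g (g (t) (w (h (q (q (u) (g (t) (t))) (g (t) (t)))) (h (u)))) (g (w (f) (f)) (t)))  →  (g (w (h (q (q (u) (g (t) (t))) (g (t) (t)))) (h (u))) (g (w (f) (f)) (t)))
2. (g (w (h (q (q (u) (g (t) (t))) (g (t) (t)))) (h (u))) (g (w (f) (f)) (t)))  →  (g (w (h (q (q (u) (t)) (g (t) (t)))) (h (u))) (g (w (f) (f)) (t)))
3. (g (w (h (q (q (u) (t)) (g (t) (t)))) (h (u))) (g (w (f) (f)) (t)))  →  (g (w (h (q (q (u) (t)) (t))) (h (u))) (g (w (f) (f)) (t)))
4. (g (w (h (q (q (u) (t)) (t))) (h (u))) (g (w (f) (f)) (t)))  →  (g (w (h (q (q (u) (t)) (t))) (h (u))) (w (f) (f)))


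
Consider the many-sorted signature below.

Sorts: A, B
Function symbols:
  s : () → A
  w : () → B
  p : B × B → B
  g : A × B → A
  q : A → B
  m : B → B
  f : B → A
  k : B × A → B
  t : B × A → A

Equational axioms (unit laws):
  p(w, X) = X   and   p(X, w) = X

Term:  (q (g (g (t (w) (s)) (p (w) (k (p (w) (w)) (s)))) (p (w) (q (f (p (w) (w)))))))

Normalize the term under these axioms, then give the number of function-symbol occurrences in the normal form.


1. (q (g (g (t (w) (s)) (p (w) (k (p (w) (w)) (s)))) (p (w) (q (f (p (w) (w)))))))  →  (q (g (g (t (w) (s)) (k (p (w) (w)) (s))) (p (w) (q (f (p (w) (w)))))))
2. (q (g (g (t (w) (s)) (k (p (w) (w)) (s))) (p (w) (q (f (p (w) (w)))))))  →  (q (g (g (t (w) (s)) (k (w) (s))) (p (w) (q (f (p (w) (w)))))))
3. (q (g (g (t (w) (s)) (k (w) (s))) (p (w) (q (f (p (w) (w)))))))  →  (q (g (g (t (w) (s)) (k (w) (s))) (q (f (p (w) (w))))))
4. (q (g (g (t (w) (s)) (k (w) (s))) (q (f (p (w) (w))))))  →  (q (g (g (t (w) (s)) (k (w) (s))) (q (f (w)))))
normal form: (q (g (g (t (w) (s)) (k (w) (s))) (q (f (w)))))

size = 12


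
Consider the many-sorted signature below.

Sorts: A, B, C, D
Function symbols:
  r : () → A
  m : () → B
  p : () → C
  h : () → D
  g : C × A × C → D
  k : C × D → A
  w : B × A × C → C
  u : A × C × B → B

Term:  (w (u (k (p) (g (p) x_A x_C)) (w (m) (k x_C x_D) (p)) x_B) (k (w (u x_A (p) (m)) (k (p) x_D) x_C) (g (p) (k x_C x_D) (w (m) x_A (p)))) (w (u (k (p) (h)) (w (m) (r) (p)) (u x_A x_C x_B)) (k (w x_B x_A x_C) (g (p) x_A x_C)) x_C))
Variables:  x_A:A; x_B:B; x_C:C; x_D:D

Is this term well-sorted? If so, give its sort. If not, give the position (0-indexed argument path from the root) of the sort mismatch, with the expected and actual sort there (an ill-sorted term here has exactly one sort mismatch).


well-sorted; sort = C

      (p) : C
        (p) : C
        x_A : A
        x_C : C
      (g (p) x_A x_C) : D
    (k (p) (g (p) x_A x_C)) : A
      (m) : B
        x_C : C
        x_D : D
      (k x_C x_D) : A
      (p) : C
    (w (m) (k x_C x_D) (p)) : C
    x_B : B
  (u (k (p) (g (p) x_A x_C)) (w (m) (k x_C x_D) (p)) x_B) : B
        x_A : A
        (p) : C
        (m) : B
      (u x_A (p) (m)) : B
        (p) : C
        x_D : D
      (k (p) x_D) : A
      x_C : C
    (w (u x_A (p) (m)) (k (p) x_D) x_C) : C
      (p) : C
        x_C : C
        x_D : D
      (k x_C x_D) : A
        (m) : B
        x_A : A
        (p) : C
      (w (m) x_A (p)) : C
    (g (p) (k x_C x_D) (w (m) x_A (p))) : D
  (k (w (u x_A (p) (m)) (k (p) x_D) x_C) (g (p) (k x_C x_D) (w (m) x_A (p)))) : A
        (p) : C
        (h) : D
      (k (p) (h)) : A
        (m) : B
        (r) : A
        (p) : C
      (w (m) (r) (p)) : C
        x_A : A
        x_C : C
        x_B : B
      (u x_A x_C x_B) : B
    (u (k (p) (h)) (w (m) (r) (p)) (u x_A x_C x_B)) : B
        x_B : B
        x_A : A
        x_C : C
      (w x_B x_A x_C) : C
        (p) : C
        x_A : A
        x_C : C
      (g (p) x_A x_C) : D
    (k (w x_B x_A x_C) (g (p) x_A x_C)) : A
    x_C : C
  (w (u (k (p) (h)) (w (m) (r) (p)) (u x_A x_C x_B)) (k (w x_B x_A x_C) (g (p) x_A x_C)) x_C) : C
(w (u (k (p) (g (p) x_A x_C)) (w (m) (k x_C x_D) (p)) x_B) (k (w (u x_A (p) (m)) (k (p) x_D) x_C) (g (p) (k x_C x_D) (w (m) x_A (p)))) (w (u (k (p) (h)) (w (m) (r) (p)) (u x_A x_C x_B)) (k (w x_B x_A x_C) (g (p) x_A x_C)) x_C)) : C


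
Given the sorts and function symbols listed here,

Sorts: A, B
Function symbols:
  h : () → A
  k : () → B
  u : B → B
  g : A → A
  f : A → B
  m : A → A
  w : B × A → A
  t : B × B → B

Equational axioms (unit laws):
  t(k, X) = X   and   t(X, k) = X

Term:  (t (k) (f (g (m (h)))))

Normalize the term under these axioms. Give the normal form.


1. (t (k) (f (g (m (h)))))  →  (f (g (m (h))))

normal form = (f (g (m (h))))


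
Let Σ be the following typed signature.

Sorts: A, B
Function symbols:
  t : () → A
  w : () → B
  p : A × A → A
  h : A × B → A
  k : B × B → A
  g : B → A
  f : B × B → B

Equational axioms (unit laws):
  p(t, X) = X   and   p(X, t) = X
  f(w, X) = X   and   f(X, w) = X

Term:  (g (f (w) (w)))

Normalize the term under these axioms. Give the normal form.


normal form = (g (w))

1. (g (f (w) (w)))  →  (g (w))


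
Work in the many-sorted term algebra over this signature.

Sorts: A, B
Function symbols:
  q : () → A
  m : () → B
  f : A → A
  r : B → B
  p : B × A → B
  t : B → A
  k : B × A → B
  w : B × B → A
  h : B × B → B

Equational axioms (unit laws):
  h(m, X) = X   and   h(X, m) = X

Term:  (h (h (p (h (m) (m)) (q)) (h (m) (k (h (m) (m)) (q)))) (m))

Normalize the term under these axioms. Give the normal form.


1. (h (h (p (h (m) (m)) (q)) (h (m) (k (h (m) (m)) (q)))) (m))  →  (h (p (h (m) (m)) (q)) (h (m) (k (h (m) (m)) (q))))
2. (h (p (h (m) (m)) (q)) (h (m) (k (h (m) (m)) (q))))  →  (h (p (m) (q)) (h (m) (k (h (m) (m)) (q))))
3. (h (p (m) (q)) (h (m) (k (h (m) (m)) (q))))  →  (h (p (m) (q)) (k (h (m) (m)) (q)))
4. (h (p (m) (q)) (k (h (m) (m)) (q)))  →  (h (p (m) (q)) (k (m) (q)))

normal form = (h (p (m) (q)) (k (m) (q)))


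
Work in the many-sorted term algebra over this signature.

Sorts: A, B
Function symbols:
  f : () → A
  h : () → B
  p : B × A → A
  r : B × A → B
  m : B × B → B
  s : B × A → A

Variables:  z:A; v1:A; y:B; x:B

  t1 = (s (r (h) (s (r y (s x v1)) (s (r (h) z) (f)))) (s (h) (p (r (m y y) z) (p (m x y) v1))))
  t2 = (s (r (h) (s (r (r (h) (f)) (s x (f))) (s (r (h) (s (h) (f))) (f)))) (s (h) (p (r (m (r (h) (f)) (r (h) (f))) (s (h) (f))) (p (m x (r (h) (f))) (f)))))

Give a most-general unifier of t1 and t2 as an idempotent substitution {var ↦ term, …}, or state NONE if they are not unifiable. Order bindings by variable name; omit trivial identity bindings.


{v1 ↦ (f), y ↦ (r (h) (f)), z ↦ (s (h) (f))}


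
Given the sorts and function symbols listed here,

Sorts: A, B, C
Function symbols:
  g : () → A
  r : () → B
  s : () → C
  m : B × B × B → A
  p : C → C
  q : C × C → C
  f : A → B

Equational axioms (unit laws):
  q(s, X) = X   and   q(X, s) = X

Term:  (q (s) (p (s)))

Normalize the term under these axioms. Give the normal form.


1. (q (s) (p (s)))  →  (p (s))

normal form = (p (s))


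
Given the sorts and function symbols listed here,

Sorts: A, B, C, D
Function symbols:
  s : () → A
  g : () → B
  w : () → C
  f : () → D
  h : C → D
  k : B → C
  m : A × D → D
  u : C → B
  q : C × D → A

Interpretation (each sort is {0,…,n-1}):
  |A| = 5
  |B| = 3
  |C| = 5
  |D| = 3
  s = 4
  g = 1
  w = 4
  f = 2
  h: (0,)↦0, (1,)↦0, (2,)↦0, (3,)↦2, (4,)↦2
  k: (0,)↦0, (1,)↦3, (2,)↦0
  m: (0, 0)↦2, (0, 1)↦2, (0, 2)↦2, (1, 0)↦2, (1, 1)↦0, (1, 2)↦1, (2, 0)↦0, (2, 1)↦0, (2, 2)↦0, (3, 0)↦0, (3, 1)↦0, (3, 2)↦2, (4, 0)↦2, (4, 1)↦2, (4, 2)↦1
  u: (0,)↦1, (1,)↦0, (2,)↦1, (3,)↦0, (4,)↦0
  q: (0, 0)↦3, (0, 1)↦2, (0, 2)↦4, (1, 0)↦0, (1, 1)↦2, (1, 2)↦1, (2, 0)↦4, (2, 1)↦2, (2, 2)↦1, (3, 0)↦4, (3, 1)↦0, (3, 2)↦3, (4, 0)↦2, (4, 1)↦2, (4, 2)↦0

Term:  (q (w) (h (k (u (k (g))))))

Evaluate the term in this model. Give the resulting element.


  w = 4
  g = 1
  (k (g)) = k(1,) = 3
  (u (k (g))) = u(3,) = 0
  (k (u (k (g)))) = k(0,) = 0
  (h (k (u (k (g))))) = h(0,) = 0
  (q (w) (h (k (u (k (g)))))) = q(4, 0) = 2

value = 2


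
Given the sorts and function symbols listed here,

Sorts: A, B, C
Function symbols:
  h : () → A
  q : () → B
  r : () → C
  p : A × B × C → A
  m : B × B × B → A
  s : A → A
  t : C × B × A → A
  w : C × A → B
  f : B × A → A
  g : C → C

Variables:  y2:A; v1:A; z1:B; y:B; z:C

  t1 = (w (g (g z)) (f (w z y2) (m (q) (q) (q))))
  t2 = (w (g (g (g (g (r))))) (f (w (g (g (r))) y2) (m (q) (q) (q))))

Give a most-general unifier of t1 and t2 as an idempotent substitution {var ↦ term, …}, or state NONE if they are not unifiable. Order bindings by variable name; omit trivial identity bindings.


{z ↦ (g (g (r)))}


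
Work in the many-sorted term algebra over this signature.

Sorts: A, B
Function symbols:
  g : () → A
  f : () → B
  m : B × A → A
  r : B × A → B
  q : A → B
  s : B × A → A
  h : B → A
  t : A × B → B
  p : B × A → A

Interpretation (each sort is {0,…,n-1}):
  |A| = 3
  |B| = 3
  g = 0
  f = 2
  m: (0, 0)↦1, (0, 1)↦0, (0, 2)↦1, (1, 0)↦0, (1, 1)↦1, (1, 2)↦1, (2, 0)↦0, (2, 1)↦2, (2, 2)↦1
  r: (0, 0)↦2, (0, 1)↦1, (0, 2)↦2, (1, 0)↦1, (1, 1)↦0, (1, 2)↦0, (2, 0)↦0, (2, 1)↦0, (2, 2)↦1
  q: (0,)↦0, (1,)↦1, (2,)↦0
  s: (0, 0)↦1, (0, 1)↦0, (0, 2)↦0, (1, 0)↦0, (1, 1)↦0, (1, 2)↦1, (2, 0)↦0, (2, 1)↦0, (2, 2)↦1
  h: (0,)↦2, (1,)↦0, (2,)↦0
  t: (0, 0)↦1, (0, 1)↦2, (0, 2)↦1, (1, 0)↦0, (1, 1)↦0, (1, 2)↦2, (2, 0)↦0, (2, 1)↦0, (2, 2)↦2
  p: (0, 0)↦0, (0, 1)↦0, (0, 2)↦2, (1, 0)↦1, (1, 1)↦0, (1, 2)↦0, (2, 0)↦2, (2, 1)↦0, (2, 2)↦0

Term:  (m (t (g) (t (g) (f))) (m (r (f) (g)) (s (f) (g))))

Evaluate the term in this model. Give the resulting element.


value = 2

  g = 0
  g = 0
  f = 2
  (t (g) (f)) = t(0, 2) = 1
  (t (g) (t (g) (f))) = t(0, 1) = 2
  f = 2
  g = 0
  (r (f) (g)) = r(2, 0) = 0
  f = 2
  g = 0
  (s (f) (g)) = s(2, 0) = 0
  (m (r (f) (g)) (s (f) (g))) = m(0, 0) = 1
  (m (t (g) (t (g) (f))) (m (r (f) (g)) (s (f) (g)))) = m(2, 1) = 2


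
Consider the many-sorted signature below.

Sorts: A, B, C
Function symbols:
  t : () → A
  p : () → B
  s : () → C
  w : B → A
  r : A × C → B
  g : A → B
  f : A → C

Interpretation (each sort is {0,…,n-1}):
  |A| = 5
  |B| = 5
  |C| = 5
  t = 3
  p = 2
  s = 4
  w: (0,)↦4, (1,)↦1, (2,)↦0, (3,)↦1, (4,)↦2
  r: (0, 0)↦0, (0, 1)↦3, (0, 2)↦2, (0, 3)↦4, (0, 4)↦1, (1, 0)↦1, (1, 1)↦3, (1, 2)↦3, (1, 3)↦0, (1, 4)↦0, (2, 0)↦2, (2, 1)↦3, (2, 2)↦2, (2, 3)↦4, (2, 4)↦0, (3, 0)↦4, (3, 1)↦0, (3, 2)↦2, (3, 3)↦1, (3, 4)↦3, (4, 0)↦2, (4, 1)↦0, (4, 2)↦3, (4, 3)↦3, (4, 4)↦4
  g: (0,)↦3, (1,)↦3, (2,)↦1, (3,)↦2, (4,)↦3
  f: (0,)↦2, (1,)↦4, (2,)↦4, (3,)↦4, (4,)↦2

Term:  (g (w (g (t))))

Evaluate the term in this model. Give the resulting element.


  t = 3
  (g (t)) = g(3,) = 2
  (w (g (t))) = w(2,) = 0
  (g (w (g (t)))) = g(0,) = 3

value = 3


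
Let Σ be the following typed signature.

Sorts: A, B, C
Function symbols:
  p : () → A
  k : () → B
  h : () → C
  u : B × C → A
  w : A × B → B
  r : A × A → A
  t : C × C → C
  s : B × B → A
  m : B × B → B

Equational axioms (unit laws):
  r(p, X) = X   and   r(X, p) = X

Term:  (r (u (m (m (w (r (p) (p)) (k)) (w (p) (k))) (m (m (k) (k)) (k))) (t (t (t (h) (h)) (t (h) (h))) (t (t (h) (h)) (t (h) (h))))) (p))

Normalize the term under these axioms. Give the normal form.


normal form = (u (m (m (w (p) (k)) (w (p) (k))) (m (m (k) (k)) (k))) (t (t (t (h) (h)) (t (h) (h))) (t (t (h) (h)) (t (h) (h)))))

1. (r (u (m (m (w (r (p) (p)) (k)) (w (p) (k))) (m (m (k) (k)) (k))) (t (t (t (h) (h)) (t (h) (h))) (t (t (h) (h)) (t (h) (h))))) (p))  →  (u (m (m (w (r (p) (p)) (k)) (w (p) (k))) (m (m (k) (k)) (k))) (t (t (t (h) (h)) (t (h) (h))) (t (t (h) (h)) (t (h) (h)))))
2. (u (m (m (w (r (p) (p)) (k)) (w (p) (k))) (m (m (k) (k)) (k))) (t (t (t (h) (h)) (t (h) (h))) (t (t (h) (h)) (t (h) (h)))))  →  (u (m (m (w (p) (k)) (w (p) (k))) (m (m (k) (k)) (k))) (t (t (t (h) (h)) (t (h) (h))) (t (t (h) (h)) (t (h) (h)))))


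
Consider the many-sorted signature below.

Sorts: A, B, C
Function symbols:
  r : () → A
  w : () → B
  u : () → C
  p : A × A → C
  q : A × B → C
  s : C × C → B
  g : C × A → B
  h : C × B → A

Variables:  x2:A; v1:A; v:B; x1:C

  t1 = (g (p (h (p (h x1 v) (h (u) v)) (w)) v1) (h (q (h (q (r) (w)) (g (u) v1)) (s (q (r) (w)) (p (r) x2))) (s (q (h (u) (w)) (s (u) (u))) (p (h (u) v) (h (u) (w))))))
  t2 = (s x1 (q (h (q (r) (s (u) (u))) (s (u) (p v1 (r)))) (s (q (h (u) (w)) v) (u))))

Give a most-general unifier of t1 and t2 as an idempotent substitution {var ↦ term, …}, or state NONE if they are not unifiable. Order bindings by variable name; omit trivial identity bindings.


NONE (not unifiable)

head clash or occurs-check failure — not unifiable


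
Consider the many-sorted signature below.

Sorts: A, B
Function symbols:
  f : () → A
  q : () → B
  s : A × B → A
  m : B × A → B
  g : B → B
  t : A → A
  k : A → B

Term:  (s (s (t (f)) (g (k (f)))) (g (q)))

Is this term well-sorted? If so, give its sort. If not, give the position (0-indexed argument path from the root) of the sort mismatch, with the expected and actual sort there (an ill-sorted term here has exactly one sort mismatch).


well-sorted; sort = A

      (f) : A
    (t (f)) : A
        (f) : A
      (k (f)) : B
    (g (k (f))) : B
  (s (t (f)) (g (k (f)))) : A
    (q) : B
  (g (q)) : B
(s (s (t (f)) (g (k (f)))) (g (q))) : A


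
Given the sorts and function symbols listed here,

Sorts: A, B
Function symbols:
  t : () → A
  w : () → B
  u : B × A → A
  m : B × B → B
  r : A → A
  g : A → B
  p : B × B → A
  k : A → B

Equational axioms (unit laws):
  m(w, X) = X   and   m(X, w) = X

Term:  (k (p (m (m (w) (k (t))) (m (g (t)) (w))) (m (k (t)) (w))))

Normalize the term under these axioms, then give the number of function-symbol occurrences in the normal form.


1. (k (p (m (m (w) (k (t))) (m (g (t)) (w))) (m (k (t)) (w))))  →  (k (p (m (k (t)) (m (g (t)) (w))) (m (k (t)) (w))))
2. (k (p (m (k (t)) (m (g (t)) (w))) (m (k (t)) (w))))  →  (k (p (m (k (t)) (g (t))) (m (k (t)) (w))))
3. (k (p (m (k (t)) (g (t))) (m (k (t)) (w))))  →  (k (p (m (k (t)) (g (t))) (k (t))))
normal form: (k (p (m (k (t)) (g (t))) (k (t))))

size = 9


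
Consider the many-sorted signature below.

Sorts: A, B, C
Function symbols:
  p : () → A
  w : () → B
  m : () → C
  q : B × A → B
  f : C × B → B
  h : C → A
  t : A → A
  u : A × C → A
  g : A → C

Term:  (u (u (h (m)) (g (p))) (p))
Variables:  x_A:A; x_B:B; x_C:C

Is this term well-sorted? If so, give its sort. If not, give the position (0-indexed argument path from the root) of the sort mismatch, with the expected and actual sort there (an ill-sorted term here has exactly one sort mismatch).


      (m) : C
    (h (m)) : A
      (p) : A
    (g (p)) : C
  (u (h (m)) (g (p))) : A
  (p) : A
(u (u (h (m)) (g (p))) (p)) : ✗ arg 1 at [1] has sort A, expected C

ill-sorted at position [1]: expected C, got A


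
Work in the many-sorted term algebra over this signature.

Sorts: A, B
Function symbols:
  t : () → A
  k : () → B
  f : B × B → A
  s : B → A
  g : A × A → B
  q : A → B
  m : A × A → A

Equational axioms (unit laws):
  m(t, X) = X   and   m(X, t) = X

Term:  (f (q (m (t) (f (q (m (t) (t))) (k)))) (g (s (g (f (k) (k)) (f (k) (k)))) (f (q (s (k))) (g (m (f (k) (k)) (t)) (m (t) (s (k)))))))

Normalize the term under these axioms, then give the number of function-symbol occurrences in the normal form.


1. (f (q (m (t) (f (q (m (t) (t))) (k)))) (g (s (g (f (k) (k)) (f (k) (k)))) (f (q (s (k))) (g (m (f (k) (k)) (t)) (m (t) (s (k)))))))  →  (f (q (f (q (m (t) (t))) (k))) (g (s (g (f (k) (k)) (f (k) (k)))) (f (q (s (k))) (g (m (f (k) (k)) (t)) (m (t) (s (k)))))))
2. (f (q (f (q (m (t) (t))) (k))) (g (s (g (f (k) (k)) (f (k) (k)))) (f (q (s (k))) (g (m (f (k) (k)) (t)) (m (t) (s (k)))))))  →  (f (q (f (q (t)) (k))) (g (s (g (f (k) (k)) (f (k) (k)))) (f (q (s (k))) (g (m (f (k) (k)) (t)) (m (t) (s (k)))))))
3. (f (q (f (q (t)) (k))) (g (s (g (f (k) (k)) (f (k) (k)))) (f (q (s (k))) (g (m (f (k) (k)) (t)) (m (t) (s (k)))))))  →  (f (q (f (q (t)) (k))) (g (s (g (f (k) (k)) (f (k) (k)))) (f (q (s (k))) (g (f (k) (k)) (m (t) (s (k)))))))
4. (f (q (f (q (t)) (k))) (g (s (g (f (k) (k)) (f (k) (k)))) (f (q (s (k))) (g (f (k) (k)) (m (t) (s (k)))))))  →  (f (q (f (q (t)) (k))) (g (s (g (f (k) (k)) (f (k) (k)))) (f (q (s (k))) (g (f (k) (k)) (s (k))))))
normal form: (f (q (f (q (t)) (k))) (g (s (g (f (k) (k)) (f (k) (k)))) (f (q (s (k))) (g (f (k) (k)) (s (k))))))

size = 25


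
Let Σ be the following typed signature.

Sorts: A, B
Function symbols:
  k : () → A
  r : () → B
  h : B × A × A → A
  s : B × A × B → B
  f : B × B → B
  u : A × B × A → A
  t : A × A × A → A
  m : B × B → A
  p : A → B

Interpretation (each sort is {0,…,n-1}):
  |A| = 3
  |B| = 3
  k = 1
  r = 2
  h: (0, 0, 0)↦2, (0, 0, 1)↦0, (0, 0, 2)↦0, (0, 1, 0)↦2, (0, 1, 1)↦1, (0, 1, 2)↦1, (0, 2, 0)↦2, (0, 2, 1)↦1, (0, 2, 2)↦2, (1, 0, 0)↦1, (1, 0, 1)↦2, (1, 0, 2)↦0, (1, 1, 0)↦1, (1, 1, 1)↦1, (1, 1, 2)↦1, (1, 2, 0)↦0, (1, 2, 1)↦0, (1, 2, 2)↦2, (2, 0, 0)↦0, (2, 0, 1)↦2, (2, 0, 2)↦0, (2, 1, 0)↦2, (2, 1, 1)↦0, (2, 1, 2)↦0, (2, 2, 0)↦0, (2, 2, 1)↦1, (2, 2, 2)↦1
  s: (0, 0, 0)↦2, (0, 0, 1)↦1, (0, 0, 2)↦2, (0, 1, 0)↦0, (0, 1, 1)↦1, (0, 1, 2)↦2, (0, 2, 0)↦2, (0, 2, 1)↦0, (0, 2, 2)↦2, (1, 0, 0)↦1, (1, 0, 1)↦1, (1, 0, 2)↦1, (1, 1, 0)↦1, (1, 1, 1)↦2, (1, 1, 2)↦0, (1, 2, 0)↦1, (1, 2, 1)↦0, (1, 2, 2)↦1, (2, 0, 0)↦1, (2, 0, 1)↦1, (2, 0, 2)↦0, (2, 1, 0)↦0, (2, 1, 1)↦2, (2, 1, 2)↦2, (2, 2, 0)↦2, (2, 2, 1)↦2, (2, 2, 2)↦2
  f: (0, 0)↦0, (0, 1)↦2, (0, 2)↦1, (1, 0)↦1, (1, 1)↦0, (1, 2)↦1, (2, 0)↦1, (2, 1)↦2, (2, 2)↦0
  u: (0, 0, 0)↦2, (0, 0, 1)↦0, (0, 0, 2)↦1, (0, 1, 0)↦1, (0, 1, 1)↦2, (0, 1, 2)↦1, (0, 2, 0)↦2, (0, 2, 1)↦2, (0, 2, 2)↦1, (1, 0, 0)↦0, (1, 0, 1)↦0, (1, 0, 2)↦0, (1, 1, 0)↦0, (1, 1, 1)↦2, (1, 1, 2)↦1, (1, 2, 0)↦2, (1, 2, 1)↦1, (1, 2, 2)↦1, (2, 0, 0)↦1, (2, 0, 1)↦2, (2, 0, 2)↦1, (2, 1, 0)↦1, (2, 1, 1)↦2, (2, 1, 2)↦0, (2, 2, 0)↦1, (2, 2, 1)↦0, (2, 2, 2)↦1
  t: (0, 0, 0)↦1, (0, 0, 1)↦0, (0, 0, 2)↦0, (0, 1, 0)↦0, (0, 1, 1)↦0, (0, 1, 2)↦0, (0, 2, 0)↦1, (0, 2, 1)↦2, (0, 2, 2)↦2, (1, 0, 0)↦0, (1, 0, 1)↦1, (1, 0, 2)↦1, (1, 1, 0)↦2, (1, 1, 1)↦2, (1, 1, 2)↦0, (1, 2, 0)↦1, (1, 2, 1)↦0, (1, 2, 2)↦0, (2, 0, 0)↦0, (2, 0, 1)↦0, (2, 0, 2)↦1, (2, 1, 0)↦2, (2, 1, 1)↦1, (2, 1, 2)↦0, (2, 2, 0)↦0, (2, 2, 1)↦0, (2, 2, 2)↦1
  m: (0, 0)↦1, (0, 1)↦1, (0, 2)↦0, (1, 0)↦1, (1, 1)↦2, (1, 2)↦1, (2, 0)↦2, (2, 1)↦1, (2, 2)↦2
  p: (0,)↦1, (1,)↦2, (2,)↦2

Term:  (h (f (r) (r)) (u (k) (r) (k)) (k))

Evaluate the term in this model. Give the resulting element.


  r = 2
  r = 2
  (f (r) (r)) = f(2, 2) = 0
  k = 1
  r = 2
  k = 1
  (u (k) (r) (k)) = u(1, 2, 1) = 1
  k = 1
  (h (f (r) (r)) (u (k) (r) (k)) (k)) = h(0, 1, 1) = 1

value = 1


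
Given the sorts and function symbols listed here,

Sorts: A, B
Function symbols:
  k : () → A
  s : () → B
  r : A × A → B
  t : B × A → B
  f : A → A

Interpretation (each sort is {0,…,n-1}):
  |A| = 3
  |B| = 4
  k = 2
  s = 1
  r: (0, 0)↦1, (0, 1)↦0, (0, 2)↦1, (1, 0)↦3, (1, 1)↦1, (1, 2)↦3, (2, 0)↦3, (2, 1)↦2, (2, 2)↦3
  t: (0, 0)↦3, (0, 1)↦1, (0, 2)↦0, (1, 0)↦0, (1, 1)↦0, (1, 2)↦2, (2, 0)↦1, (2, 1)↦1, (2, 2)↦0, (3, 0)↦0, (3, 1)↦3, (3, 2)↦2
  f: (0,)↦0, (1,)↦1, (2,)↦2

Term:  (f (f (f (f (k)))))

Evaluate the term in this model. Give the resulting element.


  k = 2
  (f (k)) = f(2,) = 2
  (f (f (k))) = f(2,) = 2
  (f (f (f (k)))) = f(2,) = 2
  (f (f (f (f (k))))) = f(2,) = 2

value = 2


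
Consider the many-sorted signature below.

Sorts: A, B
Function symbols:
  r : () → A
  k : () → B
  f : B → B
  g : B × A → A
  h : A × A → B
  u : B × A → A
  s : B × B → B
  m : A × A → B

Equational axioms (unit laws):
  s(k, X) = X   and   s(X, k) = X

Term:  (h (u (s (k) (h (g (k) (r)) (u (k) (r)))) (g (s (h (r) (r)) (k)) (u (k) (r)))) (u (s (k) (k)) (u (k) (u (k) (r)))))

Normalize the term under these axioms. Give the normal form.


1. (h (u (s (k) (h (g (k) (r)) (u (k) (r)))) (g (s (h (r) (r)) (k)) (u (k) (r)))) (u (s (k) (k)) (u (k) (u (k) (r)))))  →  (h (u (h (g (k) (r)) (u (k) (r))) (g (s (h (r) (r)) (k)) (u (k) (r)))) (u (s (k) (k)) (u (k) (u (k) (r)))))
2. (h (u (h (g (k) (r)) (u (k) (r))) (g (s (h (r) (r)) (k)) (u (k) (r)))) (u (s (k) (k)) (u (k) (u (k) (r)))))  →  (h (u (h (g (k) (r)) (u (k) (r))) (g (h (r) (r)) (u (k) (r)))) (u (s (k) (k)) (u (k) (u (k) (r)))))
3. (h (u (h (g (k) (r)) (u (k) (r))) (g (h (r) (r)) (u (k) (r)))) (u (s (k) (k)) (u (k) (u (k) (r)))))  →  (h (u (h (g (k) (r)) (u (k) (r))) (g (h (r) (r)) (u (k) (r)))) (u (k) (u (k) (u (k) (r)))))

normal form = (h (u (h (g (k) (r)) (u (k) (r))) (g (h (r) (r)) (u (k) (r)))) (u (k) (u (k) (u (k) (r)))))


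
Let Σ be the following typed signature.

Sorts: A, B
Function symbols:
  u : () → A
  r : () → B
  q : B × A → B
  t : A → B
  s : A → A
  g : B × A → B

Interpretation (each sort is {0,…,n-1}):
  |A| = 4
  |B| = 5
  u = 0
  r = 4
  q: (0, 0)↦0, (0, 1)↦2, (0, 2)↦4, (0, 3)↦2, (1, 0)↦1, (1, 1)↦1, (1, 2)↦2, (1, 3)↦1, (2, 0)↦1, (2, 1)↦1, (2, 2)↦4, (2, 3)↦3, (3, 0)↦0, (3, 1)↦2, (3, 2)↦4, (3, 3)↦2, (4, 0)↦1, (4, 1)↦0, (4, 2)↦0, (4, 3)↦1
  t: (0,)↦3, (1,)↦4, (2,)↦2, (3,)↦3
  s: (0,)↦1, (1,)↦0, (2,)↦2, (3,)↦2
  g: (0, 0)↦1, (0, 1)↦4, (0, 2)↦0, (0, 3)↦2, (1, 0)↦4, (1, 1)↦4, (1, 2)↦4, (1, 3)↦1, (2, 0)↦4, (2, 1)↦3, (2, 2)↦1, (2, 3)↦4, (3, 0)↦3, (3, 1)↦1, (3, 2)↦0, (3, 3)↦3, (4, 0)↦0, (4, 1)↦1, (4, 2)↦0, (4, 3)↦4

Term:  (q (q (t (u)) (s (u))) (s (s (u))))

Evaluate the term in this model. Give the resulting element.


value = 1

  u = 0
  (t (u)) = t(0,) = 3
  u = 0
  (s (u)) = s(0,) = 1
  (q (t (u)) (s (u))) = q(3, 1) = 2
  u = 0
  (s (u)) = s(0,) = 1
  (s (s (u))) = s(1,) = 0
  (q (q (t (u)) (s (u))) (s (s (u)))) = q(2, 0) = 1


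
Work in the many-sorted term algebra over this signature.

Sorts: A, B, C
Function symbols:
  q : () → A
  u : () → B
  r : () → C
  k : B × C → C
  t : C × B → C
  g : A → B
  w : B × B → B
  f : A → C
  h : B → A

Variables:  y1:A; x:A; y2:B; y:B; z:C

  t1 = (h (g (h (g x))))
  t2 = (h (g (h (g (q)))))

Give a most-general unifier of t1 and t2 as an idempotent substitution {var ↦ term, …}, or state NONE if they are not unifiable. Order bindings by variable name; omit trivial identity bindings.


{x ↦ (q)}


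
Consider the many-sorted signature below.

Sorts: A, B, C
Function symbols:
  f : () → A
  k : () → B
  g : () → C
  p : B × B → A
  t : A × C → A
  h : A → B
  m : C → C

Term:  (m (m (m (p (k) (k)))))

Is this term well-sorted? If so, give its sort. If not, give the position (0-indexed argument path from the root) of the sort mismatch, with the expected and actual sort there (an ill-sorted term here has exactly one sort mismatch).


ill-sorted at position [0, 0, 0]: expected C, got A

        (k) : B
        (k) : B
      (p (k) (k)) : A
    (m (p (k) (k))) : ✗ arg 0 at [0, 0, 0] has sort A, expected C


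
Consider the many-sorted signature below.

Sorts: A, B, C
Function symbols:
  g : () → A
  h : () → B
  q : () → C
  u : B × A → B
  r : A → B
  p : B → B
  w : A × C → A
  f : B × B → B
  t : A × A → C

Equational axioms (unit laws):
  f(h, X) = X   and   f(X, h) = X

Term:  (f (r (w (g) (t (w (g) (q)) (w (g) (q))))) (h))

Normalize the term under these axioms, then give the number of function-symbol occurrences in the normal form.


size = 10

1. (f (r (w (g) (t (w (g) (q)) (w (g) (q))))) (h))  →  (r (w (g) (t (w (g) (q)) (w (g) (q)))))
normal form: (r (w (g) (t (w (g) (q)) (w (g) (q)))))


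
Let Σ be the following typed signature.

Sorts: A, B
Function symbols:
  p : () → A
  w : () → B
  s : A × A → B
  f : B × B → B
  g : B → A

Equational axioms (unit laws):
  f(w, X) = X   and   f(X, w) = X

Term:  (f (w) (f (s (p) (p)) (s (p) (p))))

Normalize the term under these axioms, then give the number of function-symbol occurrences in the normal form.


1. (f (w) (f (s (p) (p)) (s (p) (p))))  →  (f (s (p) (p)) (s (p) (p)))
normal form: (f (s (p) (p)) (s (p) (p)))

size = 7


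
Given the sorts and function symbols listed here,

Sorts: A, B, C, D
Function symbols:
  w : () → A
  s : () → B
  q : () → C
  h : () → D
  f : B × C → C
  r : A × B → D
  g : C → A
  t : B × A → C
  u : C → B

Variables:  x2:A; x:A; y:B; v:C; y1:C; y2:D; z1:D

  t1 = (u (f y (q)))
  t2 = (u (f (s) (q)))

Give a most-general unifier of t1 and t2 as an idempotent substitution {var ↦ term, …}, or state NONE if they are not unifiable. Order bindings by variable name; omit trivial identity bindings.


{y ↦ (s)}


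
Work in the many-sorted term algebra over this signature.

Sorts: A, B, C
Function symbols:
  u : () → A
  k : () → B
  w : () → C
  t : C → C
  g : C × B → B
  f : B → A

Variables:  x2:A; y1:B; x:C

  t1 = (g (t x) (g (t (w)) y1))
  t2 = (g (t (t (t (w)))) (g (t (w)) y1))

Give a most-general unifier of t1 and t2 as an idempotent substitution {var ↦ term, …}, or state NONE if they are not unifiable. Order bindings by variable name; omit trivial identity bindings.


{x ↦ (t (t (w)))}


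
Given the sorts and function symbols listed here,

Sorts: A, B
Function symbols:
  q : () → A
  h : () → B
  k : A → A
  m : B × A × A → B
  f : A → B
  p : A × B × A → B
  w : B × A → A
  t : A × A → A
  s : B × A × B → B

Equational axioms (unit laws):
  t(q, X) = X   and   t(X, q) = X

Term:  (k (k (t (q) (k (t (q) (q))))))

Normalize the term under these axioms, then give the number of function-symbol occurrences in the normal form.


1. (k (k (t (q) (k (t (q) (q))))))  →  (k (k (k (t (q) (q)))))
2. (k (k (k (t (q) (q)))))  →  (k (k (k (q))))
normal form: (k (k (k (q))))

size = 4


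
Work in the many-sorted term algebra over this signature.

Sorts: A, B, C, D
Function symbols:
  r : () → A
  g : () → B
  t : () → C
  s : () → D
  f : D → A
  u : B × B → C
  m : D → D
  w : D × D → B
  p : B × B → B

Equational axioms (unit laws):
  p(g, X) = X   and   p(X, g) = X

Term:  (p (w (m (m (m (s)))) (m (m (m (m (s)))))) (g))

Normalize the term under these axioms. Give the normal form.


normal form = (w (m (m (m (s)))) (m (m (m (m (s))))))

1. (p (w (m (m (m (s)))) (m (m (m (m (s)))))) (g))  →  (w (m (m (m (s)))) (m (m (m (m (s))))))


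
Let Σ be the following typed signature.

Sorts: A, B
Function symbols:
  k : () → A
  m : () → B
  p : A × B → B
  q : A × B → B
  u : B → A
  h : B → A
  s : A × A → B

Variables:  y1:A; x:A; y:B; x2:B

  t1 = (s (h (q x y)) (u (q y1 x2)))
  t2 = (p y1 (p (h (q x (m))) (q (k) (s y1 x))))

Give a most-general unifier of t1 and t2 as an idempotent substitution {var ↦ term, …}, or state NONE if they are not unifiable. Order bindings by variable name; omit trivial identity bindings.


head clash or occurs-check failure — not unifiable

NONE (not unifiable)


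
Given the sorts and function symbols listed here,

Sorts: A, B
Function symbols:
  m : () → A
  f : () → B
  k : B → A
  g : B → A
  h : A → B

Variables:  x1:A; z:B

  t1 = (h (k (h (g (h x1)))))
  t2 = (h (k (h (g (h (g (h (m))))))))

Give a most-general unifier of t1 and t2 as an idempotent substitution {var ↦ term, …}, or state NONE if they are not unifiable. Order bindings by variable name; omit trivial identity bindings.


{x1 ↦ (g (h (m)))}


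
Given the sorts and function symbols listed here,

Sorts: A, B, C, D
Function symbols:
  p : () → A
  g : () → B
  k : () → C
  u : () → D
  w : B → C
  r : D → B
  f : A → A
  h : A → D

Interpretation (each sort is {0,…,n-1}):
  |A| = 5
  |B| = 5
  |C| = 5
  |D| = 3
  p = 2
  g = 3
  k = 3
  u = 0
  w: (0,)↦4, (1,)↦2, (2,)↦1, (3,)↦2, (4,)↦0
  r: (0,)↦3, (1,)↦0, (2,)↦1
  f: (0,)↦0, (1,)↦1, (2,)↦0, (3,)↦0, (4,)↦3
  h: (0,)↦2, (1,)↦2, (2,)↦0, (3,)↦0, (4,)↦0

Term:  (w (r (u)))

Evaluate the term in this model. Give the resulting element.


value = 2

  u = 0
  (r (u)) = r(0,) = 3
  (w (r (u))) = w(3,) = 2


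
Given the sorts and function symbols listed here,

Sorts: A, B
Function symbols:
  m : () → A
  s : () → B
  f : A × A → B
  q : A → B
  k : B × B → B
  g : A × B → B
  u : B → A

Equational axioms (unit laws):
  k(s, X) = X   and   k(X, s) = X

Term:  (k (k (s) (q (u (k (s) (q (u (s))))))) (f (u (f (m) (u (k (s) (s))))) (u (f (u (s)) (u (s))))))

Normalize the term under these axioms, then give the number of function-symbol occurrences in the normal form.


1. (k (k (s) (q (u (k (s) (q (u (s))))))) (f (u (f (m) (u (k (s) (s))))) (u (f (u (s)) (u (s))))))  →  (k (q (u (k (s) (q (u (s)))))) (f (u (f (m) (u (k (s) (s))))) (u (f (u (s)) (u (s))))))
2. (k (q (u (k (s) (q (u (s)))))) (f (u (f (m) (u (k (s) (s))))) (u (f (u (s)) (u (s))))))  →  (k (q (u (q (u (s))))) (f (u (f (m) (u (k (s) (s))))) (u (f (u (s)) (u (s))))))
3. (k (q (u (q (u (s))))) (f (u (f (m) (u (k (s) (s))))) (u (f (u (s)) (u (s))))))  →  (k (q (u (q (u (s))))) (f (u (f (m) (u (s)))) (u (f (u (s)) (u (s))))))
normal form: (k (q (u (q (u (s))))) (f (u (f (m) (u (s)))) (u (f (u (s)) (u (s))))))

size = 18
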